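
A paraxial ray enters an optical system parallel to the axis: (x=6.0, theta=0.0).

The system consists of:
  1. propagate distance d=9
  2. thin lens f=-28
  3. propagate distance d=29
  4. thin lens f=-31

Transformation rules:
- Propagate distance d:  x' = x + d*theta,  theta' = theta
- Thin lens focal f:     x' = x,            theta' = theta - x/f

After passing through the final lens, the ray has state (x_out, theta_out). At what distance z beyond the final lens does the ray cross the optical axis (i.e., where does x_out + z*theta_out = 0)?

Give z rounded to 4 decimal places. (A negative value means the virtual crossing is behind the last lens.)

Answer: -20.0795

Derivation:
Initial: x=6.0000 theta=0.0000
After 1 (propagate distance d=9): x=6.0000 theta=0.0000
After 2 (thin lens f=-28): x=6.0000 theta=3/14 (≈0.2143)
After 3 (propagate distance d=29): x=171/14 (≈12.2143) theta=3/14 (≈0.2143)
After 4 (thin lens f=-31): x=171/14 (≈12.2143) theta=132/217 (≈0.6083)
z_focus = -x_out/theta_out = -(171/14)/(132/217) = -1767/88 ≈ -20.0795
Rounded to 4 decimal places: z = -20.0795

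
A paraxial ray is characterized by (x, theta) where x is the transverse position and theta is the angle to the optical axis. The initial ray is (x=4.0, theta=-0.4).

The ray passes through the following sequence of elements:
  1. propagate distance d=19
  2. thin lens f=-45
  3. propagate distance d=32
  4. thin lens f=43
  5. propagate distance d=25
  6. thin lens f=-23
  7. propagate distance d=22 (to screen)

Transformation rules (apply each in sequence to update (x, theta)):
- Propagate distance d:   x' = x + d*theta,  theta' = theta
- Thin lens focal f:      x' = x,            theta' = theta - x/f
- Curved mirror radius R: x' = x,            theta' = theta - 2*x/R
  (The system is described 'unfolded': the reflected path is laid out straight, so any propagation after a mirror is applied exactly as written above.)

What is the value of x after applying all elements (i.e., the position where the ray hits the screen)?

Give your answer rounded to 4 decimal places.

Answer: -39.8662

Derivation:
Initial: x=4.0000 theta=-0.4000
After 1 (propagate distance d=19): x=-3.6000 theta=-0.4000
After 2 (thin lens f=-45): x=-3.6000 theta=-0.4800
After 3 (propagate distance d=32): x=-18.9600 theta=-0.4800
After 4 (thin lens f=43): x=-18.9600 theta=-42/1075 (≈-0.0391)
After 5 (propagate distance d=25): x=-21432/1075 (≈-19.9367) theta=-42/1075 (≈-0.0391)
After 6 (thin lens f=-23): x=-21432/1075 (≈-19.9367) theta=-22398/24725 (≈-0.9059)
After 7 (propagate distance d=22 (to screen)): x=-985692/24725 (≈-39.8662) theta=-22398/24725 (≈-0.9059)
Rounded to 4 decimal places: x = -39.8662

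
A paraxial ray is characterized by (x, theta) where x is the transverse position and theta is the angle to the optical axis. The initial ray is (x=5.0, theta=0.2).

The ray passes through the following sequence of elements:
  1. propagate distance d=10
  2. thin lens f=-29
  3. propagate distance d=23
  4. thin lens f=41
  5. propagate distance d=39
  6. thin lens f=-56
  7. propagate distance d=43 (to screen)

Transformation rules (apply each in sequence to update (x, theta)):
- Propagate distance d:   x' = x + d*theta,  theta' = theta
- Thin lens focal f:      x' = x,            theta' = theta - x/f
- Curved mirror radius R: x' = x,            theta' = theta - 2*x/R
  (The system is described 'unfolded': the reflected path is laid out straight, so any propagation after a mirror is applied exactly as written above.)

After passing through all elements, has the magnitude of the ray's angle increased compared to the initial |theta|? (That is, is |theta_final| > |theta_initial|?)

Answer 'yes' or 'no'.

Answer: yes

Derivation:
Initial: x=5.0000 theta=0.2000
After 1 (propagate distance d=10): x=7.0000 theta=0.2000
After 2 (thin lens f=-29): x=7.0000 theta=64/145 (≈0.4414)
After 3 (propagate distance d=23): x=2487/145 (≈17.1517) theta=64/145 (≈0.4414)
After 4 (thin lens f=41): x=2487/145 (≈17.1517) theta=137/5945 (≈0.0230)
After 5 (propagate distance d=39): x=21462/1189 (≈18.0505) theta=137/5945 (≈0.0230)
After 6 (thin lens f=-56): x=21462/1189 (≈18.0505) theta=8213/23780 (≈0.3454)
After 7 (propagate distance d=43 (to screen)): x=782399/23780 (≈32.9016) theta=8213/23780 (≈0.3454)
|theta_initial|=0.2000 |theta_final|=8213/23780 (≈0.3454) -> increased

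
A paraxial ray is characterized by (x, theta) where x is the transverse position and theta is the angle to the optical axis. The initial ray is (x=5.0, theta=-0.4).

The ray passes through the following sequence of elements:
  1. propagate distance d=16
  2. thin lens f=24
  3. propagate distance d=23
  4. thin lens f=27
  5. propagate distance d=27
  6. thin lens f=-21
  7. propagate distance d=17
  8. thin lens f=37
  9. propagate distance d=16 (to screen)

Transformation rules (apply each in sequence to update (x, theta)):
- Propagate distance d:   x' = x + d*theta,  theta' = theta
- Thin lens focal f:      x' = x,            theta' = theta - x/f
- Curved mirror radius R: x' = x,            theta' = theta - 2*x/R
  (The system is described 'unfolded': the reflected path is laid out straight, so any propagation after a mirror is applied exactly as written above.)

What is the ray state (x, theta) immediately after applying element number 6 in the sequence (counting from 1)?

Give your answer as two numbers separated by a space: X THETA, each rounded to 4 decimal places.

Answer: -9.2250 -0.4381

Derivation:
Initial: x=5.0000 theta=-0.4000
After 1 (propagate distance d=16): x=-1.4000 theta=-0.4000
After 2 (thin lens f=24): x=-1.4000 theta=-41/120 (≈-0.3417)
After 3 (propagate distance d=23): x=-1111/120 (≈-9.2583) theta=-41/120 (≈-0.3417)
After 4 (thin lens f=27): x=-1111/120 (≈-9.2583) theta=1/810 (≈0.0012)
After 5 (propagate distance d=27): x=-9.2250 theta=1/810 (≈0.0012)
After 6 (thin lens f=-21): x=-9.2250 theta=-1987/4536 (≈-0.4381)
Rounded to 4 decimal places: x = -9.2250, theta = -0.4381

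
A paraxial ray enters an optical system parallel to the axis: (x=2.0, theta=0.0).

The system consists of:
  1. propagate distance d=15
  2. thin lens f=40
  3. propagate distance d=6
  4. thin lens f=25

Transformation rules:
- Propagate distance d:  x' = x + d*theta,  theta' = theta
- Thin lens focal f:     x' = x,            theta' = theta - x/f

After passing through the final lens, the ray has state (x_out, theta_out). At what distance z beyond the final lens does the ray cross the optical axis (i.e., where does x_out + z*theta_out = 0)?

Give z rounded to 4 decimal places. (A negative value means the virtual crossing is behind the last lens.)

Answer: 14.4068

Derivation:
Initial: x=2.0000 theta=0.0000
After 1 (propagate distance d=15): x=2.0000 theta=0.0000
After 2 (thin lens f=40): x=2.0000 theta=-0.0500
After 3 (propagate distance d=6): x=1.7000 theta=-0.0500
After 4 (thin lens f=25): x=1.7000 theta=-0.1180
z_focus = -x_out/theta_out = -(1.7000)/(-0.1180) = 850/59 ≈ 14.4068
Rounded to 4 decimal places: z = 14.4068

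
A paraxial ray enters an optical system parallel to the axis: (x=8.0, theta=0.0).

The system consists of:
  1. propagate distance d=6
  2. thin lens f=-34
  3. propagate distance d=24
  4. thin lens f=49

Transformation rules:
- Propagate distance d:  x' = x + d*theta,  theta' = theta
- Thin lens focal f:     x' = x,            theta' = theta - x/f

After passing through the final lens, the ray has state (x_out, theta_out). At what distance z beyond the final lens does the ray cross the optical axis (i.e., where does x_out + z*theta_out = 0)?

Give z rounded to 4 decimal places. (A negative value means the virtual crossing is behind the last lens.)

Answer: 315.7778

Derivation:
Initial: x=8.0000 theta=0.0000
After 1 (propagate distance d=6): x=8.0000 theta=0.0000
After 2 (thin lens f=-34): x=8.0000 theta=4/17 (≈0.2353)
After 3 (propagate distance d=24): x=232/17 (≈13.6471) theta=4/17 (≈0.2353)
After 4 (thin lens f=49): x=232/17 (≈13.6471) theta=-36/833 (≈-0.0432)
z_focus = -x_out/theta_out = -(232/17)/(-36/833) = 2842/9 ≈ 315.7778
Rounded to 4 decimal places: z = 315.7778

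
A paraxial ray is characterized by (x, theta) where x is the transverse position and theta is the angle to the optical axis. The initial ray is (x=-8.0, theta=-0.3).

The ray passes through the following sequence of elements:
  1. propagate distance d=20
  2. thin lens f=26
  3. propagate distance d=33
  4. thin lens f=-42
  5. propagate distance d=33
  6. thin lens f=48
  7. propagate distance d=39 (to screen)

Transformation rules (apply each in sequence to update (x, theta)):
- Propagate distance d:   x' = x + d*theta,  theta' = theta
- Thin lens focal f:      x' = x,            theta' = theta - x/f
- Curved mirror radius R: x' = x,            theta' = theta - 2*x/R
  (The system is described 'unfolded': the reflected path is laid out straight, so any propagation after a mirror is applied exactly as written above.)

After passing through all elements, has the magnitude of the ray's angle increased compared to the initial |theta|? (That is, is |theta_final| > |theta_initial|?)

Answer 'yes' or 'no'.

Answer: no

Derivation:
Initial: x=-8.0000 theta=-0.3000
After 1 (propagate distance d=20): x=-14.0000 theta=-0.3000
After 2 (thin lens f=26): x=-14.0000 theta=31/130 (≈0.2385)
After 3 (propagate distance d=33): x=-797/130 (≈-6.1308) theta=31/130 (≈0.2385)
After 4 (thin lens f=-42): x=-797/130 (≈-6.1308) theta=101/1092 (≈0.0925)
After 5 (propagate distance d=33): x=-431/140 (≈-3.0786) theta=101/1092 (≈0.0925)
After 6 (thin lens f=48): x=-431/140 (≈-3.0786) theta=4561/29120 (≈0.1566)
After 7 (propagate distance d=39 (to screen)): x=6787/2240 (≈3.0299) theta=4561/29120 (≈0.1566)
|theta_initial|=0.3000 |theta_final|=4561/29120 (≈0.1566) -> not increased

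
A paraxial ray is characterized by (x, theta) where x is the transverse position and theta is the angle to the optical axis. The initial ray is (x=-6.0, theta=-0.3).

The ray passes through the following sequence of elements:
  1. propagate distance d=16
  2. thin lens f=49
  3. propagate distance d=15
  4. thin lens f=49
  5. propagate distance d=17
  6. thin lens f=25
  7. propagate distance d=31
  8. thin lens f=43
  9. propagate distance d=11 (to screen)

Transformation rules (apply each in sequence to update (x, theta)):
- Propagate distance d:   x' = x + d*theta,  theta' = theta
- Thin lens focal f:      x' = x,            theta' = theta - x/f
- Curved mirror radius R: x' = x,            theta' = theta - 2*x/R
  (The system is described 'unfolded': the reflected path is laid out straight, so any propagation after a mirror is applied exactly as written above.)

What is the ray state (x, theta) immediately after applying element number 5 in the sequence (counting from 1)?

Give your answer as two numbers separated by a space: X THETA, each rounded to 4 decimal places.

Initial: x=-6.0000 theta=-0.3000
After 1 (propagate distance d=16): x=-10.8000 theta=-0.3000
After 2 (thin lens f=49): x=-10.8000 theta=-39/490 (≈-0.0796)
After 3 (propagate distance d=15): x=-5877/490 (≈-11.9939) theta=-39/490 (≈-0.0796)
After 4 (thin lens f=49): x=-5877/490 (≈-11.9939) theta=1983/12005 (≈0.1652)
After 5 (propagate distance d=17): x=-220551/24010 (≈-9.1858) theta=1983/12005 (≈0.1652)
Rounded to 4 decimal places: x = -9.1858, theta = 0.1652

Answer: -9.1858 0.1652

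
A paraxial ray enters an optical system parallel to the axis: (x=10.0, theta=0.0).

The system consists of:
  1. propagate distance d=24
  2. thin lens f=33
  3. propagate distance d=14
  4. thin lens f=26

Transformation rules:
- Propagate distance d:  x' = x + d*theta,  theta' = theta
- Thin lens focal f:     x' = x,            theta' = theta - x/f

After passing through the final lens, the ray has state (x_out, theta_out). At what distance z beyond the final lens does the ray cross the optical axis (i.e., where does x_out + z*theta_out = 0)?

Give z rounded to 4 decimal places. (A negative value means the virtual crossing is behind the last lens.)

Answer: 10.9778

Derivation:
Initial: x=10.0000 theta=0.0000
After 1 (propagate distance d=24): x=10.0000 theta=0.0000
After 2 (thin lens f=33): x=10.0000 theta=-10/33 (≈-0.3030)
After 3 (propagate distance d=14): x=190/33 (≈5.7576) theta=-10/33 (≈-0.3030)
After 4 (thin lens f=26): x=190/33 (≈5.7576) theta=-75/143 (≈-0.5245)
z_focus = -x_out/theta_out = -(190/33)/(-75/143) = 494/45 ≈ 10.9778
Rounded to 4 decimal places: z = 10.9778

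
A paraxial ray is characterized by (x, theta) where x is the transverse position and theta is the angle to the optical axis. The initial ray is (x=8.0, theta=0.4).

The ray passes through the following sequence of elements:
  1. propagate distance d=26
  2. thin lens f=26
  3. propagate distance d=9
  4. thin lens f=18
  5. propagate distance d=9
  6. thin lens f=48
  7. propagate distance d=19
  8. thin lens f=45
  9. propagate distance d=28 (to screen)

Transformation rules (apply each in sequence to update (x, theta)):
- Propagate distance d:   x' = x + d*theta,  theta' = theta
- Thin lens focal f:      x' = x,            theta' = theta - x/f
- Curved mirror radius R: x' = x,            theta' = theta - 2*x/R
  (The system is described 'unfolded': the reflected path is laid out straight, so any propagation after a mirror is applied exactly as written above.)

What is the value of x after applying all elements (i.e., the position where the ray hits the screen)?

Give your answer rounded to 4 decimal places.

Initial: x=8.0000 theta=0.4000
After 1 (propagate distance d=26): x=18.4000 theta=0.4000
After 2 (thin lens f=26): x=18.4000 theta=-4/13 (≈-0.3077)
After 3 (propagate distance d=9): x=1016/65 (≈15.6308) theta=-4/13 (≈-0.3077)
After 4 (thin lens f=18): x=1016/65 (≈15.6308) theta=-688/585 (≈-1.1761)
After 5 (propagate distance d=9): x=328/65 (≈5.0462) theta=-688/585 (≈-1.1761)
After 6 (thin lens f=48): x=328/65 (≈5.0462) theta=-1499/1170 (≈-1.2812)
After 7 (propagate distance d=19): x=-22577/1170 (≈-19.2966) theta=-1499/1170 (≈-1.2812)
After 8 (thin lens f=45): x=-22577/1170 (≈-19.2966) theta=-22439/26325 (≈-0.8524)
After 9 (propagate distance d=28 (to screen)): x=-2272549/52650 (≈-43.1633) theta=-22439/26325 (≈-0.8524)
Rounded to 4 decimal places: x = -43.1633

Answer: -43.1633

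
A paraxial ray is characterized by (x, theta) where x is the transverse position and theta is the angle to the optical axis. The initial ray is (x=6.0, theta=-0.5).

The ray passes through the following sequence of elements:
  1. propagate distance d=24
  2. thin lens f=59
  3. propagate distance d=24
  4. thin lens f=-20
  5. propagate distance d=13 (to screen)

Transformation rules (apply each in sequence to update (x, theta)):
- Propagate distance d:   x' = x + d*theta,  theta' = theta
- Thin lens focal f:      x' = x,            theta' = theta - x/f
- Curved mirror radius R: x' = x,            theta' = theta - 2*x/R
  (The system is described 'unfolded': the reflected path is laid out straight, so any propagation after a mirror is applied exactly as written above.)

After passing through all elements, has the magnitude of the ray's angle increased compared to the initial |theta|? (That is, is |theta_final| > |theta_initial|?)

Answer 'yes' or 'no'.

Answer: yes

Derivation:
Initial: x=6.0000 theta=-0.5000
After 1 (propagate distance d=24): x=-6.0000 theta=-0.5000
After 2 (thin lens f=59): x=-6.0000 theta=-47/118 (≈-0.3983)
After 3 (propagate distance d=24): x=-918/59 (≈-15.5593) theta=-47/118 (≈-0.3983)
After 4 (thin lens f=-20): x=-918/59 (≈-15.5593) theta=-347/295 (≈-1.1763)
After 5 (propagate distance d=13 (to screen)): x=-9101/295 (≈-30.8508) theta=-347/295 (≈-1.1763)
|theta_initial|=0.5000 |theta_final|=347/295 (≈1.1763) -> increased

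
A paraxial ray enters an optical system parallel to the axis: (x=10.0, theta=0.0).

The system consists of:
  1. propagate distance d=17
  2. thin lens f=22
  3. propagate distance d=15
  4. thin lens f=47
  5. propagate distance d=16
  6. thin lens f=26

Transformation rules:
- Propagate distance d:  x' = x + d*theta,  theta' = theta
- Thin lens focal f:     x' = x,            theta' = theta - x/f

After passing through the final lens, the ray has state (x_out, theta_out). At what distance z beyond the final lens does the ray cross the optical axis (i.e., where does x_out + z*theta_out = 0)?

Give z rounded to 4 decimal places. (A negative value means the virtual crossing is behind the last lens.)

Answer: -16.0069

Derivation:
Initial: x=10.0000 theta=0.0000
After 1 (propagate distance d=17): x=10.0000 theta=0.0000
After 2 (thin lens f=22): x=10.0000 theta=-5/11 (≈-0.4545)
After 3 (propagate distance d=15): x=35/11 (≈3.1818) theta=-5/11 (≈-0.4545)
After 4 (thin lens f=47): x=35/11 (≈3.1818) theta=-270/517 (≈-0.5222)
After 5 (propagate distance d=16): x=-2675/517 (≈-5.1741) theta=-270/517 (≈-0.5222)
After 6 (thin lens f=26): x=-2675/517 (≈-5.1741) theta=-395/1222 (≈-0.3232)
z_focus = -x_out/theta_out = -(-2675/517)/(-395/1222) = -13910/869 ≈ -16.0069
Rounded to 4 decimal places: z = -16.0069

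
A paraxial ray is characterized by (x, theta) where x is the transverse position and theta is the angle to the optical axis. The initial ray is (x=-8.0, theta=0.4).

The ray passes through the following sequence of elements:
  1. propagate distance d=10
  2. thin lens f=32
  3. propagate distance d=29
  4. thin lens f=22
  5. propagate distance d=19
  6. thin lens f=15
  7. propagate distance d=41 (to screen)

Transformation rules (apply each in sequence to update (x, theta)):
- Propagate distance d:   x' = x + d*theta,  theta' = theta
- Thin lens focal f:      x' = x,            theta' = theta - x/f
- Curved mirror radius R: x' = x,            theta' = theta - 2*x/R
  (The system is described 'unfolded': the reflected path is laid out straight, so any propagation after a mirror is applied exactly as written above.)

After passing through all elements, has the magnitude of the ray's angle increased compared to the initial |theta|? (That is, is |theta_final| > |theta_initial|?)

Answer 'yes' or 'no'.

Answer: yes

Derivation:
Initial: x=-8.0000 theta=0.4000
After 1 (propagate distance d=10): x=-4.0000 theta=0.4000
After 2 (thin lens f=32): x=-4.0000 theta=0.5250
After 3 (propagate distance d=29): x=11.2250 theta=0.5250
After 4 (thin lens f=22): x=11.2250 theta=13/880 (≈0.0148)
After 5 (propagate distance d=19): x=2025/176 (≈11.5057) theta=13/880 (≈0.0148)
After 6 (thin lens f=15): x=2025/176 (≈11.5057) theta=-331/440 (≈-0.7523)
After 7 (propagate distance d=41 (to screen)): x=-19.3375 theta=-331/440 (≈-0.7523)
|theta_initial|=0.4000 |theta_final|=331/440 (≈0.7523) -> increased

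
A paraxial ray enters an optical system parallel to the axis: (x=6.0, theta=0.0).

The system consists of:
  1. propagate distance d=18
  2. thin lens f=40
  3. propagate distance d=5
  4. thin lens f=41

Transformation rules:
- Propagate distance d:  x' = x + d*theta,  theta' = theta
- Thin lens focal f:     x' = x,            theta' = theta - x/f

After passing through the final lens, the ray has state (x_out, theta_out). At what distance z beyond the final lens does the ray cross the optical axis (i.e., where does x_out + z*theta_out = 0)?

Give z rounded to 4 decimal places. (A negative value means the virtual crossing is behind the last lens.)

Answer: 18.8816

Derivation:
Initial: x=6.0000 theta=0.0000
After 1 (propagate distance d=18): x=6.0000 theta=0.0000
After 2 (thin lens f=40): x=6.0000 theta=-0.1500
After 3 (propagate distance d=5): x=5.2500 theta=-0.1500
After 4 (thin lens f=41): x=5.2500 theta=-57/205 (≈-0.2780)
z_focus = -x_out/theta_out = -(5.2500)/(-57/205) = 1435/76 ≈ 18.8816
Rounded to 4 decimal places: z = 18.8816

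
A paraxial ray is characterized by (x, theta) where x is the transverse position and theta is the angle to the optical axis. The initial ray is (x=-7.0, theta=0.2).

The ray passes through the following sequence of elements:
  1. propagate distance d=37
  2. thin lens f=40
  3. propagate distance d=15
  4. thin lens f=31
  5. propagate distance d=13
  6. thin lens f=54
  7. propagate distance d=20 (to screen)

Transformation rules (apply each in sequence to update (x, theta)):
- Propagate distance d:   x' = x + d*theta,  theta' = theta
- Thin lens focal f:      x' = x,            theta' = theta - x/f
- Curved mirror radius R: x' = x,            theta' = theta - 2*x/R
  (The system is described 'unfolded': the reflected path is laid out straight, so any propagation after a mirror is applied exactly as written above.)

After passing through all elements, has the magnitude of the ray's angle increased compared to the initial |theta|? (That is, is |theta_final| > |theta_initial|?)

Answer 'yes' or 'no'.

Initial: x=-7.0000 theta=0.2000
After 1 (propagate distance d=37): x=0.4000 theta=0.2000
After 2 (thin lens f=40): x=0.4000 theta=0.1900
After 3 (propagate distance d=15): x=3.2500 theta=0.1900
After 4 (thin lens f=31): x=3.2500 theta=66/775 (≈0.0852)
After 5 (propagate distance d=13): x=13507/3100 (≈4.3571) theta=66/775 (≈0.0852)
After 6 (thin lens f=54): x=13507/3100 (≈4.3571) theta=749/167400 (≈0.0045)
After 7 (propagate distance d=20 (to screen)): x=372179/83700 (≈4.4466) theta=749/167400 (≈0.0045)
|theta_initial|=0.2000 |theta_final|=749/167400 (≈0.0045) -> not increased

Answer: no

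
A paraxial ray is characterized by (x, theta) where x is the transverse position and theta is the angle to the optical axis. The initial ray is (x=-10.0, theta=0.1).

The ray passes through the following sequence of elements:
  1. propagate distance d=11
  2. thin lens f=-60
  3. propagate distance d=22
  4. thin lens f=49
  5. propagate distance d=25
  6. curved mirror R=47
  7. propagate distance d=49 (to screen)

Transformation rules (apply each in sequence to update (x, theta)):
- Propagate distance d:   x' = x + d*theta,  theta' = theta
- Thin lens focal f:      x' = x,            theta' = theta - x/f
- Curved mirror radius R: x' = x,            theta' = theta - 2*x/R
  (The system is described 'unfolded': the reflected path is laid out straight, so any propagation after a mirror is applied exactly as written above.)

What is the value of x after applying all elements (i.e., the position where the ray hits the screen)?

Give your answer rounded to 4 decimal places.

Initial: x=-10.0000 theta=0.1000
After 1 (propagate distance d=11): x=-8.9000 theta=0.1000
After 2 (thin lens f=-60): x=-8.9000 theta=-29/600 (≈-0.0483)
After 3 (propagate distance d=22): x=-2989/300 (≈-9.9633) theta=-29/600 (≈-0.0483)
After 4 (thin lens f=49): x=-2989/300 (≈-9.9633) theta=0.1550
After 5 (propagate distance d=25): x=-3653/600 (≈-6.0883) theta=0.1550
After 6 (curved mirror R=47): x=-3653/600 (≈-6.0883) theta=11677/28200 (≈0.4141)
After 7 (propagate distance d=49 (to screen)): x=66747/4700 (≈14.2015) theta=11677/28200 (≈0.4141)
Rounded to 4 decimal places: x = 14.2015

Answer: 14.2015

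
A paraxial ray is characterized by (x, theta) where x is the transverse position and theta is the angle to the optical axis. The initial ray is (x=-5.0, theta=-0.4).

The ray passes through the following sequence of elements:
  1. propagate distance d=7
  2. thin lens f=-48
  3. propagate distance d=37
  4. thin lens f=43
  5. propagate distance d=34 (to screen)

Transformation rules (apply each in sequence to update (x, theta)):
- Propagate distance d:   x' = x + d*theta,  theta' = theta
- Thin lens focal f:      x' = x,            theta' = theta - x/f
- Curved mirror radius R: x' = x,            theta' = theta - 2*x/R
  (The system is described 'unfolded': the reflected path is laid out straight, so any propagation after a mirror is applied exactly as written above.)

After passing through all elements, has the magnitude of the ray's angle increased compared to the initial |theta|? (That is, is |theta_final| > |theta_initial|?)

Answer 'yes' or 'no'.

Answer: no

Derivation:
Initial: x=-5.0000 theta=-0.4000
After 1 (propagate distance d=7): x=-7.8000 theta=-0.4000
After 2 (thin lens f=-48): x=-7.8000 theta=-0.5625
After 3 (propagate distance d=37): x=-28.6125 theta=-0.5625
After 4 (thin lens f=43): x=-28.6125 theta=177/1720 (≈0.1029)
After 5 (propagate distance d=34 (to screen)): x=-86391/3440 (≈-25.1137) theta=177/1720 (≈0.1029)
|theta_initial|=0.4000 |theta_final|=177/1720 (≈0.1029) -> not increased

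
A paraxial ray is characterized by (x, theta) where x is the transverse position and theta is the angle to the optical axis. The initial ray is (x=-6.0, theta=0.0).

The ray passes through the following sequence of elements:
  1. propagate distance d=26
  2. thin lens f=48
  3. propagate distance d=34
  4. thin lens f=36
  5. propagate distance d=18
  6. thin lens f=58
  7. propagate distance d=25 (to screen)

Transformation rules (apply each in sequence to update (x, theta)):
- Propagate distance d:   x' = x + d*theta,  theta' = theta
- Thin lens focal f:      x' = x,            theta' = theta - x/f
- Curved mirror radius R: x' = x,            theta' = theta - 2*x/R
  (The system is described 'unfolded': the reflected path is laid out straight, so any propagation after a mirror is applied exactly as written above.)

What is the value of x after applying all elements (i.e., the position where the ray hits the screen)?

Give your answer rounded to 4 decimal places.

Initial: x=-6.0000 theta=0.0000
After 1 (propagate distance d=26): x=-6.0000 theta=0.0000
After 2 (thin lens f=48): x=-6.0000 theta=0.1250
After 3 (propagate distance d=34): x=-1.7500 theta=0.1250
After 4 (thin lens f=36): x=-1.7500 theta=25/144 (≈0.1736)
After 5 (propagate distance d=18): x=1.3750 theta=25/144 (≈0.1736)
After 6 (thin lens f=58): x=1.3750 theta=313/2088 (≈0.1499)
After 7 (propagate distance d=25 (to screen)): x=1337/261 (≈5.1226) theta=313/2088 (≈0.1499)
Rounded to 4 decimal places: x = 5.1226

Answer: 5.1226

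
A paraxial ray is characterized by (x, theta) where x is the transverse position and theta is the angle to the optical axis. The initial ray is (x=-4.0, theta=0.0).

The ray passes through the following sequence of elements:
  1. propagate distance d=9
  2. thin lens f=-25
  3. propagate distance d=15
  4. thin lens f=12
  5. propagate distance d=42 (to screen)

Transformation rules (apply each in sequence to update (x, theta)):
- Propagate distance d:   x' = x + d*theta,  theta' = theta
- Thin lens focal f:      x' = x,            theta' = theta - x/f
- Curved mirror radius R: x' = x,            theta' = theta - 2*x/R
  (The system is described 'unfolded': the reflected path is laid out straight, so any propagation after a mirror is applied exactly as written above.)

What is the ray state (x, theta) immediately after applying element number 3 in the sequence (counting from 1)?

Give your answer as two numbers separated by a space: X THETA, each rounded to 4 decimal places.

Initial: x=-4.0000 theta=0.0000
After 1 (propagate distance d=9): x=-4.0000 theta=0.0000
After 2 (thin lens f=-25): x=-4.0000 theta=-0.1600
After 3 (propagate distance d=15): x=-6.4000 theta=-0.1600
Rounded to 4 decimal places: x = -6.4000, theta = -0.1600

Answer: -6.4000 -0.1600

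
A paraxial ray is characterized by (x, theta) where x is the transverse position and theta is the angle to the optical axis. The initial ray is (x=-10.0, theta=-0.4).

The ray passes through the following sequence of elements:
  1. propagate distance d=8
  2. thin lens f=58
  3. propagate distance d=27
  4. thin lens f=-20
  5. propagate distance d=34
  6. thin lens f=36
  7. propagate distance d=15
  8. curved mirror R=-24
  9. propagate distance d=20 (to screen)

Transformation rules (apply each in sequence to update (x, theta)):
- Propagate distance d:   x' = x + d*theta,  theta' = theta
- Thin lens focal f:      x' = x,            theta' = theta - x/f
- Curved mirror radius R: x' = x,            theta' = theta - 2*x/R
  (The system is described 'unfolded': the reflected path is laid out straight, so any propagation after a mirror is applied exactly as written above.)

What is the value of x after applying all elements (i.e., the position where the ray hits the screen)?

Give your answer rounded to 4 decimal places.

Initial: x=-10.0000 theta=-0.4000
After 1 (propagate distance d=8): x=-13.2000 theta=-0.4000
After 2 (thin lens f=58): x=-13.2000 theta=-5/29 (≈-0.1724)
After 3 (propagate distance d=27): x=-2589/145 (≈-17.8552) theta=-5/29 (≈-0.1724)
After 4 (thin lens f=-20): x=-2589/145 (≈-17.8552) theta=-3089/2900 (≈-1.0652)
After 5 (propagate distance d=34): x=-78403/1450 (≈-54.0710) theta=-3089/2900 (≈-1.0652)
After 6 (thin lens f=36): x=-78403/1450 (≈-54.0710) theta=22801/52200 (≈0.4368)
After 7 (propagate distance d=15): x=-826831/17400 (≈-47.5190) theta=22801/52200 (≈0.4368)
After 8 (curved mirror R=-24): x=-826831/17400 (≈-47.5190) theta=-245209/69600 (≈-3.5231)
After 9 (propagate distance d=20 (to screen)): x=-171073/1450 (≈-117.9814) theta=-245209/69600 (≈-3.5231)
Rounded to 4 decimal places: x = -117.9814

Answer: -117.9814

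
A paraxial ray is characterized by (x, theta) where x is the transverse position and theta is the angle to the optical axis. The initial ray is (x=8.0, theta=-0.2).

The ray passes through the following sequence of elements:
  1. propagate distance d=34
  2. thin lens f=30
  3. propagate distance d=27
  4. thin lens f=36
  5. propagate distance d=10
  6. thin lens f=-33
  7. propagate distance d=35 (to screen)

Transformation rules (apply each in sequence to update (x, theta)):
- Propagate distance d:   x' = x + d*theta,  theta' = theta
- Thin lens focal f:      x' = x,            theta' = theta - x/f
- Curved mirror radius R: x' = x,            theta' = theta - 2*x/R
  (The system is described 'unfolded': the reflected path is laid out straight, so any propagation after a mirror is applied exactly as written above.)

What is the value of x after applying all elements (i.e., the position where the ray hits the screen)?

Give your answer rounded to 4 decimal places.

Initial: x=8.0000 theta=-0.2000
After 1 (propagate distance d=34): x=1.2000 theta=-0.2000
After 2 (thin lens f=30): x=1.2000 theta=-0.2400
After 3 (propagate distance d=27): x=-5.2800 theta=-0.2400
After 4 (thin lens f=36): x=-5.2800 theta=-7/75 (≈-0.0933)
After 5 (propagate distance d=10): x=-466/75 (≈-6.2133) theta=-7/75 (≈-0.0933)
After 6 (thin lens f=-33): x=-466/75 (≈-6.2133) theta=-697/2475 (≈-0.2816)
After 7 (propagate distance d=35 (to screen)): x=-39773/2475 (≈-16.0699) theta=-697/2475 (≈-0.2816)
Rounded to 4 decimal places: x = -16.0699

Answer: -16.0699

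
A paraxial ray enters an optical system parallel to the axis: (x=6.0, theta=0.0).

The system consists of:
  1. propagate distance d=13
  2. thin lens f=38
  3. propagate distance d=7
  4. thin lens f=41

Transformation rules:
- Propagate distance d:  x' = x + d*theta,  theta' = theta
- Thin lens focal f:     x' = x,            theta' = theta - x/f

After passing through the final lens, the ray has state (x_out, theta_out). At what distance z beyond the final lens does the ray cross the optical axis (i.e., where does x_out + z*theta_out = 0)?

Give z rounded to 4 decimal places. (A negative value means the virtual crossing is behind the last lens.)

Initial: x=6.0000 theta=0.0000
After 1 (propagate distance d=13): x=6.0000 theta=0.0000
After 2 (thin lens f=38): x=6.0000 theta=-3/19 (≈-0.1579)
After 3 (propagate distance d=7): x=93/19 (≈4.8947) theta=-3/19 (≈-0.1579)
After 4 (thin lens f=41): x=93/19 (≈4.8947) theta=-216/779 (≈-0.2773)
z_focus = -x_out/theta_out = -(93/19)/(-216/779) = 1271/72 ≈ 17.6528
Rounded to 4 decimal places: z = 17.6528

Answer: 17.6528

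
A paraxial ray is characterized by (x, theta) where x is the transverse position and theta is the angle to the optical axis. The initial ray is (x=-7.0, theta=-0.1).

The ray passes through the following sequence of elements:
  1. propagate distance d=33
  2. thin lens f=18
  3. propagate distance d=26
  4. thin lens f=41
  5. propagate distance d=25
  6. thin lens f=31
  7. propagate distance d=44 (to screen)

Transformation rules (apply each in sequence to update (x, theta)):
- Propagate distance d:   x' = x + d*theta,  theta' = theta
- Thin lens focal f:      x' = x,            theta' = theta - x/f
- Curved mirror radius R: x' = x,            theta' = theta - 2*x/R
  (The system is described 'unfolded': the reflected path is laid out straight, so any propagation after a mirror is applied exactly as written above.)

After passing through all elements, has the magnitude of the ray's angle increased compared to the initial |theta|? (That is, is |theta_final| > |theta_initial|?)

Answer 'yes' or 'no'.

Initial: x=-7.0000 theta=-0.1000
After 1 (propagate distance d=33): x=-10.3000 theta=-0.1000
After 2 (thin lens f=18): x=-10.3000 theta=17/36 (≈0.4722)
After 3 (propagate distance d=26): x=89/45 (≈1.9778) theta=17/36 (≈0.4722)
After 4 (thin lens f=41): x=89/45 (≈1.9778) theta=1043/2460 (≈0.4240)
After 5 (propagate distance d=25): x=92821/7380 (≈12.5774) theta=1043/2460 (≈0.4240)
After 6 (thin lens f=31): x=92821/7380 (≈12.5774) theta=2089/114390 (≈0.0183)
After 7 (propagate distance d=44 (to screen)): x=3061283/228780 (≈13.3809) theta=2089/114390 (≈0.0183)
|theta_initial|=0.1000 |theta_final|=2089/114390 (≈0.0183) -> not increased

Answer: no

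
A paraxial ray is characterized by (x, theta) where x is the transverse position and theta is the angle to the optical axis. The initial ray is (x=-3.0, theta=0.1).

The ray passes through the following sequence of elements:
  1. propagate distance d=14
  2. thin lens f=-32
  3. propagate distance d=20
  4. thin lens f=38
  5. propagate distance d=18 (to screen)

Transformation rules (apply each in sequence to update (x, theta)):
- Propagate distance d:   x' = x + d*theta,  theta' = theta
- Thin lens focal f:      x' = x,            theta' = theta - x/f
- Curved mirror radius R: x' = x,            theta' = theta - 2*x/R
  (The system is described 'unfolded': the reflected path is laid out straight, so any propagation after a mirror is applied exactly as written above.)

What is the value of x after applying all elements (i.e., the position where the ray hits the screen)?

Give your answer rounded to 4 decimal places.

Answer: 0.5842

Derivation:
Initial: x=-3.0000 theta=0.1000
After 1 (propagate distance d=14): x=-1.6000 theta=0.1000
After 2 (thin lens f=-32): x=-1.6000 theta=0.0500
After 3 (propagate distance d=20): x=-0.6000 theta=0.0500
After 4 (thin lens f=38): x=-0.6000 theta=5/76 (≈0.0658)
After 5 (propagate distance d=18 (to screen)): x=111/190 (≈0.5842) theta=5/76 (≈0.0658)
Rounded to 4 decimal places: x = 0.5842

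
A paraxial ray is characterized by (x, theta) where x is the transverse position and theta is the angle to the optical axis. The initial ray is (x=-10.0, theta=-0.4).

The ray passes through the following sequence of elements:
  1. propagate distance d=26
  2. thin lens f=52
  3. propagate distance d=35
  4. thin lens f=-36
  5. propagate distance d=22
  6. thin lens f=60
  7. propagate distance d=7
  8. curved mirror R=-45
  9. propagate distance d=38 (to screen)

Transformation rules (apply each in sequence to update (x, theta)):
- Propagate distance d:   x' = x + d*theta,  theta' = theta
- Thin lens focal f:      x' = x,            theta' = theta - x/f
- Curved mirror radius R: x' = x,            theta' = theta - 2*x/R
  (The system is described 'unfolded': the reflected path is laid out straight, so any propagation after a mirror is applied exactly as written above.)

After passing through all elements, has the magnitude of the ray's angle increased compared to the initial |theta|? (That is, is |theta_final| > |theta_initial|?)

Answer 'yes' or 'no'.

Answer: yes

Derivation:
Initial: x=-10.0000 theta=-0.4000
After 1 (propagate distance d=26): x=-20.4000 theta=-0.4000
After 2 (thin lens f=52): x=-20.4000 theta=-1/130 (≈-0.0077)
After 3 (propagate distance d=35): x=-2687/130 (≈-20.6692) theta=-1/130 (≈-0.0077)
After 4 (thin lens f=-36): x=-2687/130 (≈-20.6692) theta=-2723/4680 (≈-0.5818)
After 5 (propagate distance d=22): x=-78319/2340 (≈-33.4697) theta=-2723/4680 (≈-0.5818)
After 6 (thin lens f=60): x=-78319/2340 (≈-33.4697) theta=-3371/140400 (≈-0.0240)
After 7 (propagate distance d=7): x=-4722737/140400 (≈-33.6377) theta=-3371/140400 (≈-0.0240)
After 8 (curved mirror R=-45): x=-4722737/140400 (≈-33.6377) theta=-9597169/6318000 (≈-1.5190)
After 9 (propagate distance d=38 (to screen)): x=-44401199/486000 (≈-91.3605) theta=-9597169/6318000 (≈-1.5190)
|theta_initial|=0.4000 |theta_final|=9597169/6318000 (≈1.5190) -> increased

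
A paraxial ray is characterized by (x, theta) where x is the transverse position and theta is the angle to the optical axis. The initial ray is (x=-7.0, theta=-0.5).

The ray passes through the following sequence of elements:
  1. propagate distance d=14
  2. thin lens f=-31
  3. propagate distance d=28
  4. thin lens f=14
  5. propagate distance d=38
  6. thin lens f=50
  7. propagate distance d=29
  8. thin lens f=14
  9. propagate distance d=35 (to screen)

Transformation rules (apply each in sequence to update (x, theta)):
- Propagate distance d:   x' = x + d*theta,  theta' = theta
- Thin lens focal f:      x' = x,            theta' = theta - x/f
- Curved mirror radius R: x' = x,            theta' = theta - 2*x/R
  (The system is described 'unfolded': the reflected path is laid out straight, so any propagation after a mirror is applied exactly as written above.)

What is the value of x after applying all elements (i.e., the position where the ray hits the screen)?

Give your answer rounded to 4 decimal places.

Answer: -61.1652

Derivation:
Initial: x=-7.0000 theta=-0.5000
After 1 (propagate distance d=14): x=-14.0000 theta=-0.5000
After 2 (thin lens f=-31): x=-14.0000 theta=-59/62 (≈-0.9516)
After 3 (propagate distance d=28): x=-1260/31 (≈-40.6452) theta=-59/62 (≈-0.9516)
After 4 (thin lens f=14): x=-1260/31 (≈-40.6452) theta=121/62 (≈1.9516)
After 5 (propagate distance d=38): x=1039/31 (≈33.5161) theta=121/62 (≈1.9516)
After 6 (thin lens f=50): x=1039/31 (≈33.5161) theta=993/775 (≈1.2813)
After 7 (propagate distance d=29): x=54772/775 (≈70.6735) theta=993/775 (≈1.2813)
After 8 (thin lens f=14): x=54772/775 (≈70.6735) theta=-4087/1085 (≈-3.7668)
After 9 (propagate distance d=35 (to screen)): x=-47403/775 (≈-61.1652) theta=-4087/1085 (≈-3.7668)
Rounded to 4 decimal places: x = -61.1652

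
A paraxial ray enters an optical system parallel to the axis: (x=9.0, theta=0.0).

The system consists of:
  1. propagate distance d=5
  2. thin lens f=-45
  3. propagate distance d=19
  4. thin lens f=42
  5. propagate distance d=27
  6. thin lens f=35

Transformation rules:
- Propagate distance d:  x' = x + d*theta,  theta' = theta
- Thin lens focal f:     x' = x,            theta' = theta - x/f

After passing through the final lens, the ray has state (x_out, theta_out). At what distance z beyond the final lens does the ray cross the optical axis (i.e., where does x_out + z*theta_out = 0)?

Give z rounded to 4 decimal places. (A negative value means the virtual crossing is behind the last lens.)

Initial: x=9.0000 theta=0.0000
After 1 (propagate distance d=5): x=9.0000 theta=0.0000
After 2 (thin lens f=-45): x=9.0000 theta=0.2000
After 3 (propagate distance d=19): x=12.8000 theta=0.2000
After 4 (thin lens f=42): x=12.8000 theta=-11/105 (≈-0.1048)
After 5 (propagate distance d=27): x=349/35 (≈9.9714) theta=-11/105 (≈-0.1048)
After 6 (thin lens f=35): x=349/35 (≈9.9714) theta=-1432/3675 (≈-0.3897)
z_focus = -x_out/theta_out = -(349/35)/(-1432/3675) = 36645/1432 ≈ 25.5901
Rounded to 4 decimal places: z = 25.5901

Answer: 25.5901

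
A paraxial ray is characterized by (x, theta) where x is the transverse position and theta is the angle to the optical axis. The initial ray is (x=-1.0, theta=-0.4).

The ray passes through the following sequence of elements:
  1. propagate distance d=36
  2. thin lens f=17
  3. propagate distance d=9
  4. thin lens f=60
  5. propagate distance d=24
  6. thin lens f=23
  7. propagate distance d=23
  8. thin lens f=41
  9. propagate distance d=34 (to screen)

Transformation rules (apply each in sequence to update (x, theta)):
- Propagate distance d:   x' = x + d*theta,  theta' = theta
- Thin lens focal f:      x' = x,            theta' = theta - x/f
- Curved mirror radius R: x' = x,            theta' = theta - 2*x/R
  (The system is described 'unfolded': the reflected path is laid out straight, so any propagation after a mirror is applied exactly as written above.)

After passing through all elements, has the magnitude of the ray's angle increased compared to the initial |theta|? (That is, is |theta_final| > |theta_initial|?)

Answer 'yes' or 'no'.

Answer: no

Derivation:
Initial: x=-1.0000 theta=-0.4000
After 1 (propagate distance d=36): x=-15.4000 theta=-0.4000
After 2 (thin lens f=17): x=-15.4000 theta=43/85 (≈0.5059)
After 3 (propagate distance d=9): x=-922/85 (≈-10.8471) theta=43/85 (≈0.5059)
After 4 (thin lens f=60): x=-922/85 (≈-10.8471) theta=103/150 (≈0.6867)
After 5 (propagate distance d=24): x=2394/425 (≈5.6329) theta=103/150 (≈0.6867)
After 6 (thin lens f=23): x=2394/425 (≈5.6329) theta=25909/58650 (≈0.4418)
After 7 (propagate distance d=23): x=2369/150 (≈15.7933) theta=25909/58650 (≈0.4418)
After 8 (thin lens f=41): x=2369/150 (≈15.7933) theta=4533/80155 (≈0.0566)
After 9 (propagate distance d=34 (to screen)): x=2505947/141450 (≈17.7161) theta=4533/80155 (≈0.0566)
|theta_initial|=0.4000 |theta_final|=4533/80155 (≈0.0566) -> not increased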